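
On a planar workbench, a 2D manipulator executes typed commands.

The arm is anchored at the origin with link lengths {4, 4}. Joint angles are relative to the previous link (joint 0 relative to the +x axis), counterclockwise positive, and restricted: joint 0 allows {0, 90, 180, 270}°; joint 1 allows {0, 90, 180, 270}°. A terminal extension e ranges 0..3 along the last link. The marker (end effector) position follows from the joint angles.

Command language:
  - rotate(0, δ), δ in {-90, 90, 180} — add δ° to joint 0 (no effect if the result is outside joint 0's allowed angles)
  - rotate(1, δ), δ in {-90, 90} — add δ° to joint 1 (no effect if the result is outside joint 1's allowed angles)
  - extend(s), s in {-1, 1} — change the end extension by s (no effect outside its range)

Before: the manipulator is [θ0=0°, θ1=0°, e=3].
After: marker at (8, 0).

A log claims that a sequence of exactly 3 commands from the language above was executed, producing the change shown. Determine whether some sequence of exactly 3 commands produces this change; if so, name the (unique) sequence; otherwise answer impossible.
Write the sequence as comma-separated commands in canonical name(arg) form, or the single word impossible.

t0: [θ0=0°, θ1=0°, e=3]
t=1 extend(-1) ⇒ [θ0=0°, θ1=0°, e=2]
t=2 extend(-1) ⇒ [θ0=0°, θ1=0°, e=1]
t=3 extend(-1) ⇒ [θ0=0°, θ1=0°, e=0]
no rival 3-sequence matches.

extend(-1), extend(-1), extend(-1)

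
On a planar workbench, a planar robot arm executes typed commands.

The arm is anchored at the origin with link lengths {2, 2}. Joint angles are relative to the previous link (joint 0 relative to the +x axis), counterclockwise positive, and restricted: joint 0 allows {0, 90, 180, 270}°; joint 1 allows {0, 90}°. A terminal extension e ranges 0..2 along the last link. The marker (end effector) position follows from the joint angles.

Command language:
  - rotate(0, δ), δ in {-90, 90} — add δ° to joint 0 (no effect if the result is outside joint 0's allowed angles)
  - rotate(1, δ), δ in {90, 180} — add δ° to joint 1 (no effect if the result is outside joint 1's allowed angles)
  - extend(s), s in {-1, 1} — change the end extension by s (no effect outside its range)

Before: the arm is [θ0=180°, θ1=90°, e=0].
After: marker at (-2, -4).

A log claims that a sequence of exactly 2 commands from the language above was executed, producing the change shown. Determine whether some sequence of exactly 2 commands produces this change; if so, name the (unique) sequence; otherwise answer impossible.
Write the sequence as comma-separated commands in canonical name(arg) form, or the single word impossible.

extend(1), extend(1)

from: [θ0=180°, θ1=90°, e=0]
[1] after extend(1): [θ0=180°, θ1=90°, e=1]
[2] after extend(1): [θ0=180°, θ1=90°, e=2]
all 36 alternatives checked — unique.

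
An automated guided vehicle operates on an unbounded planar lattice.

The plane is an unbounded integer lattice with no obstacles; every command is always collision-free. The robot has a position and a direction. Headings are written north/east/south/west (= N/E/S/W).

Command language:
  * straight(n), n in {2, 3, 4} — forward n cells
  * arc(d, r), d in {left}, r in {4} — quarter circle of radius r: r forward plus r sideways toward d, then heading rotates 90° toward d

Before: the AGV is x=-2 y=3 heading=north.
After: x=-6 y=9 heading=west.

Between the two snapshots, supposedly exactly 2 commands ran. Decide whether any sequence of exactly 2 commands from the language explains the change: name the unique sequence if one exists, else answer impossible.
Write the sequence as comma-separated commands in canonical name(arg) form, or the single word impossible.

key: position moved to (-6,9) AND the heading swung to W — translation plus rotation needed
from: x=-2 y=3 heading=north
t=1 straight(2) ⇒ x=-2 y=5 heading=north
t=2 arc(left, 4) ⇒ x=-6 y=9 heading=west
no rival 2-sequence matches.

straight(2), arc(left, 4)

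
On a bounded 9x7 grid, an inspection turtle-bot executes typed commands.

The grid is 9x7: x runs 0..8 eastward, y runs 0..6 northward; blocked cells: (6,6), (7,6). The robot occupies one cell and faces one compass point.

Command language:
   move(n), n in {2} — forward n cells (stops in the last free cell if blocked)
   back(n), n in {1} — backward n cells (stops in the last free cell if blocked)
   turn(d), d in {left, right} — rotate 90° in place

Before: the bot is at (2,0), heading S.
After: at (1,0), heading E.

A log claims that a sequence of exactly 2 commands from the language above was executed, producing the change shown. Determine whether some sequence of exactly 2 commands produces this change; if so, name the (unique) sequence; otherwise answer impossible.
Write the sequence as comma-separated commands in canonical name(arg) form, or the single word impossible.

turn(left), back(1)

key: position moved to (1,0) AND the heading swung to E — translation plus rotation needed
begin: at (2,0), heading S
1. turn(left) → at (2,0), heading E
2. back(1) → at (1,0), heading E
all 16 alternatives checked — unique.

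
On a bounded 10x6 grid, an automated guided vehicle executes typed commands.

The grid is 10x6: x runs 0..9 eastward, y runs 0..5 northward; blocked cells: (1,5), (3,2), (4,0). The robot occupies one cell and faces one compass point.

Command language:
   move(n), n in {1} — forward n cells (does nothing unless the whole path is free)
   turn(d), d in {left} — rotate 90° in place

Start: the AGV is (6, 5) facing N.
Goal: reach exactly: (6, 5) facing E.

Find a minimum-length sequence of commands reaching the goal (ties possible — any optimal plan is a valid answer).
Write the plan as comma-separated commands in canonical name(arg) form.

t0: (6, 5) facing N
step 1 (turn(left)): (6, 5) facing W
step 2 (turn(left)): (6, 5) facing S
step 3 (turn(left)): (6, 5) facing E
shorter routes all fall short; 3 is best.

turn(left), turn(left), turn(left)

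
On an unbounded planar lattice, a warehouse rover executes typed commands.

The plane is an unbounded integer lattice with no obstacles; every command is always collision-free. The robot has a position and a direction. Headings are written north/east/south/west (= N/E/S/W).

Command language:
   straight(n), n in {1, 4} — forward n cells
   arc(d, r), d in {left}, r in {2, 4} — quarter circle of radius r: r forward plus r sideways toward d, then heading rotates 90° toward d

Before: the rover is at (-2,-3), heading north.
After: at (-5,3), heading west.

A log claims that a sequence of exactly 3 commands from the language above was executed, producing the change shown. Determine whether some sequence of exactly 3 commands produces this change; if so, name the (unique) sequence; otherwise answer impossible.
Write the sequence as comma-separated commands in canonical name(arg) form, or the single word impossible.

key: order matters: swapping straight(4) and straight(1) lands elsewhere
from: at (-2,-3), heading north
step 1 (straight(4)): at (-2,1), heading north
step 2 (arc(left, 2)): at (-4,3), heading west
step 3 (straight(1)): at (-5,3), heading west
all 64 alternatives checked — unique.

straight(4), arc(left, 2), straight(1)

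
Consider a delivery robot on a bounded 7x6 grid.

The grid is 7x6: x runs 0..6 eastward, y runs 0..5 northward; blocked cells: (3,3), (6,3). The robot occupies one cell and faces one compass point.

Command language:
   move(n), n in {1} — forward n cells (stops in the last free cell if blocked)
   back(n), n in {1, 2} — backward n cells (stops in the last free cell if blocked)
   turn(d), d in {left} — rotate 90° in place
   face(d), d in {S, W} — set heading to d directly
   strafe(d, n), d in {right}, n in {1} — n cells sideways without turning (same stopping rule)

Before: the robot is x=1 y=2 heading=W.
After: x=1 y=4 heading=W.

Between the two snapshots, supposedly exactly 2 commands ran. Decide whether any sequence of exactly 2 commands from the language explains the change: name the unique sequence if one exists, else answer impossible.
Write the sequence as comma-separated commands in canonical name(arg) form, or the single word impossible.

strafe(right, 1), strafe(right, 1)

key: still facing W at the end — nothing in the sequence rotates
initial: x=1 y=2 heading=W
step 1 (strafe(right, 1)): x=1 y=3 heading=W
step 2 (strafe(right, 1)): x=1 y=4 heading=W
uniquely the one of 49 2-step routes that fits.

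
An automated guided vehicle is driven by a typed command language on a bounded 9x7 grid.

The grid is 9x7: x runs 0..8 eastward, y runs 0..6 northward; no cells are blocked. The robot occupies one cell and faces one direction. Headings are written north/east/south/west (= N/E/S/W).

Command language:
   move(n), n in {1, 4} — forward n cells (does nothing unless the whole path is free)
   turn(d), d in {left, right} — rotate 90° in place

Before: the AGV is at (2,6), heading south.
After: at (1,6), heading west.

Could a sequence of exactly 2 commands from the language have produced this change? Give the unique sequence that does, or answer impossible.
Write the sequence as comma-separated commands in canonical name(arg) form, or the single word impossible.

turn(right), move(1)

key: cell and facing (now W) both changed — the 2 commands mix motion and turning
initial: at (2,6), heading south
step 1 (turn(right)): at (2,6), heading west
step 2 (move(1)): at (1,6), heading west
no other 2-command option fits: unique.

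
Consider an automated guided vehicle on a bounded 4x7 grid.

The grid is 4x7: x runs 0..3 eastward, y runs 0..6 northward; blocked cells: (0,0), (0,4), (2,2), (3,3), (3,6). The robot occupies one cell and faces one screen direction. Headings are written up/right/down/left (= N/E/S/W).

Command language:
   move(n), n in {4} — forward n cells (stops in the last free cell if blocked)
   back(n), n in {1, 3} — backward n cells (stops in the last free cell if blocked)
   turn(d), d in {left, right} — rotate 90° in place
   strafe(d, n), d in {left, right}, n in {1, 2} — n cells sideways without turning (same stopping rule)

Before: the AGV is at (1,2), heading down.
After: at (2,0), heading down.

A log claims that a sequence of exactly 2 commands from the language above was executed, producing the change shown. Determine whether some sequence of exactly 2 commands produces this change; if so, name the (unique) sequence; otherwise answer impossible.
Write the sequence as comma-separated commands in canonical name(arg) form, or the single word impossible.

move(4), strafe(left, 1)

key: heading stays S — no command in the sequence turns
begin: at (1,2), heading down
1. move(4) → at (1,0), heading down
2. strafe(left, 1) → at (2,0), heading down
no other 2-command option fits: unique.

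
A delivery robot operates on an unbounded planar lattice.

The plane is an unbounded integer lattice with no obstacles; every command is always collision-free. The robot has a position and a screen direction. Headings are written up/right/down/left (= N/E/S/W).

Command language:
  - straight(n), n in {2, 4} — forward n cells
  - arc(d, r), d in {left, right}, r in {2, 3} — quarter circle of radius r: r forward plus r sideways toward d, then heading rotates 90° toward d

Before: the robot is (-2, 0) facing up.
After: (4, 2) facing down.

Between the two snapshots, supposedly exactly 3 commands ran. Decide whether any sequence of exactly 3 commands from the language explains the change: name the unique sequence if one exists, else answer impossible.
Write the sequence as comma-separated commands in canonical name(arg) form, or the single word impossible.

straight(2), arc(right, 3), arc(right, 3)

key: order matters: swapping straight(2) and arc(right, 3) lands elsewhere
initial: (-2, 0) facing up
t=1 straight(2) ⇒ (-2, 2) facing up
t=2 arc(right, 3) ⇒ (1, 5) facing right
t=3 arc(right, 3) ⇒ (4, 2) facing down
all 216 alternatives checked — unique.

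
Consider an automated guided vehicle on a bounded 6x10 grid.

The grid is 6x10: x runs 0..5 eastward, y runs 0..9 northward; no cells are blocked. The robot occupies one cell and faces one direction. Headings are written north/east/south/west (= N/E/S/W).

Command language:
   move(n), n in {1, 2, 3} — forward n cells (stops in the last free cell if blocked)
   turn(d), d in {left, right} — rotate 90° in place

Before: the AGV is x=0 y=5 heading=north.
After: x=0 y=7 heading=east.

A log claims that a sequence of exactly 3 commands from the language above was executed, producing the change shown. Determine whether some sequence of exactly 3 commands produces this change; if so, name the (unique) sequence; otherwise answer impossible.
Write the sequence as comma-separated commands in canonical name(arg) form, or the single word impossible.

key: cell and facing (now E) both changed — the 3 commands mix motion and turning
initial: x=0 y=5 heading=north
[1] after move(1): x=0 y=6 heading=north
[2] after move(1): x=0 y=7 heading=north
[3] after turn(right): x=0 y=7 heading=east
all 125 alternatives checked — unique.

move(1), move(1), turn(right)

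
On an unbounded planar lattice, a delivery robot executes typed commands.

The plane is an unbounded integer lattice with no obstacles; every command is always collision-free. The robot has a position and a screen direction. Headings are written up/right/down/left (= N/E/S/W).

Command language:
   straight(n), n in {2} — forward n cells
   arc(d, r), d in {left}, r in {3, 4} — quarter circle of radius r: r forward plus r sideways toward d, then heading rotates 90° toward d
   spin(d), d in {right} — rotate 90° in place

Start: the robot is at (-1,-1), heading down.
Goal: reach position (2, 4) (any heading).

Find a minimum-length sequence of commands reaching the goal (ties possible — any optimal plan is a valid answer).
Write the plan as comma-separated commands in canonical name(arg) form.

from: at (-1,-1), heading down
[1] after arc(left, 3): at (2,-4), heading right
[2] after arc(left, 4): at (6,0), heading up
[3] after arc(left, 4): at (2,4), heading left
minimal: 3 command(s), checked below 3.

arc(left, 3), arc(left, 4), arc(left, 4)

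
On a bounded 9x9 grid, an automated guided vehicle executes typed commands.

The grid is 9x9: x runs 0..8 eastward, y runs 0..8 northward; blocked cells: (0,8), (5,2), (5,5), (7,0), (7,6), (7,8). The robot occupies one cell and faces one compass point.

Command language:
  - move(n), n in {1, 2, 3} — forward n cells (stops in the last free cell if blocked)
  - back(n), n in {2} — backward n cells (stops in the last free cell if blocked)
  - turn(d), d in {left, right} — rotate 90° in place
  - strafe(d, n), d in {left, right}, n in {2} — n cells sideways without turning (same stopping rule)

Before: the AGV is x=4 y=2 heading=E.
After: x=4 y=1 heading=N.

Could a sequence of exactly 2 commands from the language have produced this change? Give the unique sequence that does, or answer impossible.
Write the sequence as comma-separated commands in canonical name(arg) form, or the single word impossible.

impossible

checked all 2-command options: none fits.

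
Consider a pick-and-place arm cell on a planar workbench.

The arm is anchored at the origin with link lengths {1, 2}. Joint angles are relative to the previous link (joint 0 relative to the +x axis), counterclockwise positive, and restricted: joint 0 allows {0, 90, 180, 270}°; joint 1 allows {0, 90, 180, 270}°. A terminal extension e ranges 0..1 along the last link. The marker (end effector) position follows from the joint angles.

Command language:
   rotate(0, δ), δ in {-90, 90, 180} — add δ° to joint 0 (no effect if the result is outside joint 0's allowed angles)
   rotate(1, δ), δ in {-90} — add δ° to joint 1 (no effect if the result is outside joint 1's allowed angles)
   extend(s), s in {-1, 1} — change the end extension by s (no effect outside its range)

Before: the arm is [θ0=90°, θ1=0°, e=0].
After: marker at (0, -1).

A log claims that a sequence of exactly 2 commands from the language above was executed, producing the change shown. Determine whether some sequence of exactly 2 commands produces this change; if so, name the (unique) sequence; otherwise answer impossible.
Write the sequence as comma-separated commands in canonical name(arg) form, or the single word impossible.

rotate(1, -90), rotate(1, -90)

start: [θ0=90°, θ1=0°, e=0]
t=1 rotate(1, -90) ⇒ [θ0=90°, θ1=270°, e=0]
t=2 rotate(1, -90) ⇒ [θ0=90°, θ1=180°, e=0]
no rival 2-sequence matches.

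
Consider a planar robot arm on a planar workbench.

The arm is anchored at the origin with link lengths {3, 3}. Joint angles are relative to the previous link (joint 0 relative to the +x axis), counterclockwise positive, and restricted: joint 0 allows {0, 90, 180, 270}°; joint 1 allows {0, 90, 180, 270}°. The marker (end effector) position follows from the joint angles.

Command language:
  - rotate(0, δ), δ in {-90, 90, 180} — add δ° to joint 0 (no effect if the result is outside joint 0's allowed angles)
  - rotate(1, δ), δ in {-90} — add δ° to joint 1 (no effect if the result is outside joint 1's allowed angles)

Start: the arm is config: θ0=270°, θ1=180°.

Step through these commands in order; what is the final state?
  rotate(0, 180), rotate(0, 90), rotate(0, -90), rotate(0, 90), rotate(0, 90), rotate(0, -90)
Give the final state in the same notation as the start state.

config: θ0=180°, θ1=180°

begin: config: θ0=270°, θ1=180°
[1] after rotate(0, 180): config: θ0=90°, θ1=180°
[2] after rotate(0, 90): config: θ0=180°, θ1=180°
[3] after rotate(0, -90): config: θ0=90°, θ1=180°
[4] after rotate(0, 90): config: θ0=180°, θ1=180°
[5] after rotate(0, 90): config: θ0=270°, θ1=180°
[6] after rotate(0, -90): config: θ0=180°, θ1=180°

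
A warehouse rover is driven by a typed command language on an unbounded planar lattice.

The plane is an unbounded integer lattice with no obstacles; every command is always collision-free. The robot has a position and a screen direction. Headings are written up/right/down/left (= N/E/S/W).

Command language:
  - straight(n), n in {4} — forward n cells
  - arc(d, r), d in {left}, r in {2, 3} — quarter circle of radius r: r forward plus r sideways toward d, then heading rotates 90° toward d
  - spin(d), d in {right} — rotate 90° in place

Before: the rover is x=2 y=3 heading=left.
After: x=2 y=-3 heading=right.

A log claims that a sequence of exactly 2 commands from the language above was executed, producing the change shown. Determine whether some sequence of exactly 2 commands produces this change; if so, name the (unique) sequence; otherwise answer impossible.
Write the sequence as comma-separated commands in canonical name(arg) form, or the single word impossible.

arc(left, 3), arc(left, 3)

key: cell and facing (now E) both changed — the 2 commands mix motion and turning
start: x=2 y=3 heading=left
[1] after arc(left, 3): x=-1 y=0 heading=down
[2] after arc(left, 3): x=2 y=-3 heading=right
uniquely the one of 16 2-step routes that fits.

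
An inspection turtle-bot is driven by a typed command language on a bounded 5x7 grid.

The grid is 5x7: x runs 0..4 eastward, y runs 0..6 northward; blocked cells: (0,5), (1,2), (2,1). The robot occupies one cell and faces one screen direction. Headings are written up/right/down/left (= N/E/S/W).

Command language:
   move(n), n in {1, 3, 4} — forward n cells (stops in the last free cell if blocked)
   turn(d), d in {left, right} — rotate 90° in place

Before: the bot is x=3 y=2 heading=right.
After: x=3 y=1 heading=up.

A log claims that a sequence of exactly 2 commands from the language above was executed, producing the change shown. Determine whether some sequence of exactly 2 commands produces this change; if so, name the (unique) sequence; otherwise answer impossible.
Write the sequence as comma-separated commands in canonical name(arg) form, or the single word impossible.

every 2-command combo misses the target.

impossible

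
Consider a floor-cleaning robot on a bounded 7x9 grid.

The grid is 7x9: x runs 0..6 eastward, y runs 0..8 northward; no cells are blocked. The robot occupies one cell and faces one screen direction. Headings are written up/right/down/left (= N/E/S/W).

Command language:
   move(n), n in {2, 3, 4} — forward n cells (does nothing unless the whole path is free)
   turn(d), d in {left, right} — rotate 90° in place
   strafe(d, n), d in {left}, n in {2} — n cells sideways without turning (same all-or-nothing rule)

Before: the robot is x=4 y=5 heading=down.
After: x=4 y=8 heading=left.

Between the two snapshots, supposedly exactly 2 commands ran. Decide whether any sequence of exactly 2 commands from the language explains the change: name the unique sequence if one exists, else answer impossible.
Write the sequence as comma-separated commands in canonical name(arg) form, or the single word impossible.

impossible

all 36 sequences checked — none match.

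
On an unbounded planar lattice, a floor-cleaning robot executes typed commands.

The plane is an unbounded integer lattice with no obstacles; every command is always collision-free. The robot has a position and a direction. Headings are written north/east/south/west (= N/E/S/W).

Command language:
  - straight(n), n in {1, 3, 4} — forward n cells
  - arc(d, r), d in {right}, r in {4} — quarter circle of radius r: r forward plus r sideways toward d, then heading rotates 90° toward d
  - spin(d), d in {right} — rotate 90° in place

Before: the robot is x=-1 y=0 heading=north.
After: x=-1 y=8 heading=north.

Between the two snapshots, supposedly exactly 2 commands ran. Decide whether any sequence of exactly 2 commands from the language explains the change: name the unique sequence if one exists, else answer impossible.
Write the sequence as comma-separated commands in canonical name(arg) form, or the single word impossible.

key: still facing N at the end — nothing in the sequence rotates
begin: x=-1 y=0 heading=north
1. straight(4) → x=-1 y=4 heading=north
2. straight(4) → x=-1 y=8 heading=north
uniquely the one of 25 2-step routes that fits.

straight(4), straight(4)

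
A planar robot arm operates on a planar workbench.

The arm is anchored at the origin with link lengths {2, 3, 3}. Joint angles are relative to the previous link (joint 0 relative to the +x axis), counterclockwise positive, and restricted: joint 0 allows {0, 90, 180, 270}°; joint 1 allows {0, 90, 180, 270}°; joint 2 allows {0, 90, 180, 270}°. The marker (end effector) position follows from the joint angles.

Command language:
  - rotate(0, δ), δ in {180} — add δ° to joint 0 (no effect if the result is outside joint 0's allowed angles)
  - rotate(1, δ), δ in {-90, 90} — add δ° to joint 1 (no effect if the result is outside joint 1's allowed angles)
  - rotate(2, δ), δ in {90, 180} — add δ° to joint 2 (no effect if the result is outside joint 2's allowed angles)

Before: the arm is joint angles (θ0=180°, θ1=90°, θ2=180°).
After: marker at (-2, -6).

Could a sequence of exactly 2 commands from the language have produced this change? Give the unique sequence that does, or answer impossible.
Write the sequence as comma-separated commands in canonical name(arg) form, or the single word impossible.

rotate(2, 90), rotate(2, 90)

start: joint angles (θ0=180°, θ1=90°, θ2=180°)
t=1 rotate(2, 90) ⇒ joint angles (θ0=180°, θ1=90°, θ2=270°)
t=2 rotate(2, 90) ⇒ joint angles (θ0=180°, θ1=90°, θ2=0°)
uniquely the one of 25 2-step routes that fits.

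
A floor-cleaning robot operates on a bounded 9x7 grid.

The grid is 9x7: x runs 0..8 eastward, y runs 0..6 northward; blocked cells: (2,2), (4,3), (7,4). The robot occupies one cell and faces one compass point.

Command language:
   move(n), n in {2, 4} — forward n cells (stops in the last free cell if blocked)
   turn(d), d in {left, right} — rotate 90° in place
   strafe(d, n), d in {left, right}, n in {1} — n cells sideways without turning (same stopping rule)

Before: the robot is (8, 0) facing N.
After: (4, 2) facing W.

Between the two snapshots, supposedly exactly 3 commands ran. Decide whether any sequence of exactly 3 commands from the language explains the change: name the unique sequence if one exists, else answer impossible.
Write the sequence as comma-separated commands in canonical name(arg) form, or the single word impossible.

move(2), turn(left), move(4)

key: running move(4) before move(2) would end elsewhere — order is forced
t0: (8, 0) facing N
step 1 (move(2)): (8, 2) facing N
step 2 (turn(left)): (8, 2) facing W
step 3 (move(4)): (4, 2) facing W
all 216 alternatives checked — unique.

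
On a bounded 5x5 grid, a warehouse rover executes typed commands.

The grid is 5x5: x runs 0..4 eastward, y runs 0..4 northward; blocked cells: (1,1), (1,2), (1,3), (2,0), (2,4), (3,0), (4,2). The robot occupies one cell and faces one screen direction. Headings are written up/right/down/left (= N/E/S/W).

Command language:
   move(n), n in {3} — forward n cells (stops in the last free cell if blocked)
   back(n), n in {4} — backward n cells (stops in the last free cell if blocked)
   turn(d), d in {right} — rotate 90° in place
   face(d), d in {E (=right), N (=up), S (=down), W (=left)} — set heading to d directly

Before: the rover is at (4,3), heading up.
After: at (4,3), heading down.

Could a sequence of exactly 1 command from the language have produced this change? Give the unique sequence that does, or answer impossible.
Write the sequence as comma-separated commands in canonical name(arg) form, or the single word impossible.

face(S)

key: (4,3) unchanged — the single command moves nothing
begin: at (4,3), heading up
1. face(S) → at (4,3), heading down
no rival 1-sequence matches.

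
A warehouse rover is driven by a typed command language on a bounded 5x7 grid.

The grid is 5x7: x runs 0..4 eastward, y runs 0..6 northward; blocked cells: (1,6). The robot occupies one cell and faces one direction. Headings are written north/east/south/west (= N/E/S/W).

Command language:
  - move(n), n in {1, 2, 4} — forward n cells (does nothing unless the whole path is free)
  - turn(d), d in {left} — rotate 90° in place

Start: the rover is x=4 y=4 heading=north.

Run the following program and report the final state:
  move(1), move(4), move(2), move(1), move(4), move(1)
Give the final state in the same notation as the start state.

initial: x=4 y=4 heading=north
[1] after move(1): x=4 y=5 heading=north
[2] after move(4): x=4 y=5 heading=north
[3] after move(2): x=4 y=5 heading=north
[4] after move(1): x=4 y=6 heading=north
[5] after move(4): x=4 y=6 heading=north
[6] after move(1): x=4 y=6 heading=north

x=4 y=6 heading=north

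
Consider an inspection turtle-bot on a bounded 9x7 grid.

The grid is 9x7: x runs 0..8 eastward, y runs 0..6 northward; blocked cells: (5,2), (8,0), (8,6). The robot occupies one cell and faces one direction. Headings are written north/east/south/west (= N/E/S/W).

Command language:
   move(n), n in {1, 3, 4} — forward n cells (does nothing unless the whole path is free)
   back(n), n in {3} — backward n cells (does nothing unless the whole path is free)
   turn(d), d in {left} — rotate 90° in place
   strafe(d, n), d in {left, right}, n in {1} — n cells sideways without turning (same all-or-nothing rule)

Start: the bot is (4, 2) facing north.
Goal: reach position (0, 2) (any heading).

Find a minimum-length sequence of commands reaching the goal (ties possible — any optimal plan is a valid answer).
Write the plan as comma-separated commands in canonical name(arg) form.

turn(left), move(4)

t0: (4, 2) facing north
t=1 turn(left) ⇒ (4, 2) facing west
t=2 move(4) ⇒ (0, 2) facing west
no 1-step plan works, so 2 is optimal.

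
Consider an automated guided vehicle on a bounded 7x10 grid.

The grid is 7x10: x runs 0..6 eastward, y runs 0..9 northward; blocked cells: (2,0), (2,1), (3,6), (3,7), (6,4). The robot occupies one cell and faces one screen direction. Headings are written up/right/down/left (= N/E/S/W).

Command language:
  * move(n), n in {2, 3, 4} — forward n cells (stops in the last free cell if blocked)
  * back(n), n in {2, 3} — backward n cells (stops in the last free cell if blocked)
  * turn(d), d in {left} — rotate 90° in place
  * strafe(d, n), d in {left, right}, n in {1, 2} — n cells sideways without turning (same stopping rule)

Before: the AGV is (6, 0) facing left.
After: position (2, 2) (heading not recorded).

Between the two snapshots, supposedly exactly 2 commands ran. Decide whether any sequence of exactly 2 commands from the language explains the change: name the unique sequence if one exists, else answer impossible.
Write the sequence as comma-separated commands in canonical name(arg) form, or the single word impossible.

key: running move(4) before strafe(right, 2) would end elsewhere — order is forced
start: (6, 0) facing left
t=1 strafe(right, 2) ⇒ (6, 2) facing left
t=2 move(4) ⇒ (2, 2) facing left
no other 2-command option fits: unique.

strafe(right, 2), move(4)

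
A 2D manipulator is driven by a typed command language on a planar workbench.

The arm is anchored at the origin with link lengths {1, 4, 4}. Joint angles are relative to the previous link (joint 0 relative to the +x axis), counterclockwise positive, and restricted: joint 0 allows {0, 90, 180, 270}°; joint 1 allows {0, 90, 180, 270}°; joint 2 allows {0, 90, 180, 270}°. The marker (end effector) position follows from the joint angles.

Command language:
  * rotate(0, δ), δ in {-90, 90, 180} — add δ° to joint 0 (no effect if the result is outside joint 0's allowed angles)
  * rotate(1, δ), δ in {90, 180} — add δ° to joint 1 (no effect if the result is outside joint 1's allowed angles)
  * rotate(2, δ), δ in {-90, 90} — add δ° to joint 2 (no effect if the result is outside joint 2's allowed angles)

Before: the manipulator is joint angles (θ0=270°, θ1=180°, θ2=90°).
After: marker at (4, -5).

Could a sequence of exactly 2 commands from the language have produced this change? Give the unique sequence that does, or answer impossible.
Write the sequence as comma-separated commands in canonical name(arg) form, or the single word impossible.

initial: joint angles (θ0=270°, θ1=180°, θ2=90°)
1. rotate(1, 90) → joint angles (θ0=270°, θ1=270°, θ2=90°)
2. rotate(1, 90) → joint angles (θ0=270°, θ1=0°, θ2=90°)
no rival 2-sequence matches.

rotate(1, 90), rotate(1, 90)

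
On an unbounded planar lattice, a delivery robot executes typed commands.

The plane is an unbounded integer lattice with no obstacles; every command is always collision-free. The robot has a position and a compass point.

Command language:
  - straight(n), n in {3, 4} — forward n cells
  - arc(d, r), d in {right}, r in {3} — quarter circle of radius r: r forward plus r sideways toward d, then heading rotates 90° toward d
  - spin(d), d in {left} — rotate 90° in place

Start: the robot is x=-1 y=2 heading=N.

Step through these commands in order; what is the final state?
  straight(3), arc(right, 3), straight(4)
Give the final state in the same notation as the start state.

x=6 y=8 heading=E

begin: x=-1 y=2 heading=N
1. straight(3) → x=-1 y=5 heading=N
2. arc(right, 3) → x=2 y=8 heading=E
3. straight(4) → x=6 y=8 heading=E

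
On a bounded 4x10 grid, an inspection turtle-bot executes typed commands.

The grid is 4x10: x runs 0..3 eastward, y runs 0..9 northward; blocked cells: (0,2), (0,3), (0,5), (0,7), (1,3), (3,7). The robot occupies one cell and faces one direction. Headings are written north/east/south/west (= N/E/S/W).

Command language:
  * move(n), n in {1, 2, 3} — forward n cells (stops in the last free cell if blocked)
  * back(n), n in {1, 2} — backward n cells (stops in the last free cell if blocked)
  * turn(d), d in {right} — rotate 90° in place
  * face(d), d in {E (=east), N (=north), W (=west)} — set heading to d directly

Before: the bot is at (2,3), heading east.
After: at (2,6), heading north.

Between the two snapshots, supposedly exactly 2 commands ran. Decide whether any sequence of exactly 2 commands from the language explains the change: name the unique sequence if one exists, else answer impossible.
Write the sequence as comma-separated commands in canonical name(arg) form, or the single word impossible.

face(N), move(3)

key: order matters: swapping face(N) and move(3) lands elsewhere
initial: at (2,3), heading east
1. face(N) → at (2,3), heading north
2. move(3) → at (2,6), heading north
no other 2-command option fits: unique.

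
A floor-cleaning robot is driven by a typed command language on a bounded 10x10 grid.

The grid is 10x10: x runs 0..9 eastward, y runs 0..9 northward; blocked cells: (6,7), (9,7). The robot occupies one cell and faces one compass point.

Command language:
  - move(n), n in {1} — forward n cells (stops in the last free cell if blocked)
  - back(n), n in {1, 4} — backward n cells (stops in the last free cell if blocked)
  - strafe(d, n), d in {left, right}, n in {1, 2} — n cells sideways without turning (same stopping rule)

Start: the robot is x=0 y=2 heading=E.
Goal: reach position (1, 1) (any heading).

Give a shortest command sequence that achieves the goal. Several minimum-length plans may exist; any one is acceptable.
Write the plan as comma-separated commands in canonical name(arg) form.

start: x=0 y=2 heading=E
t=1 move(1) ⇒ x=1 y=2 heading=E
t=2 strafe(right, 1) ⇒ x=1 y=1 heading=E
shorter routes all fall short; 2 is best.

move(1), strafe(right, 1)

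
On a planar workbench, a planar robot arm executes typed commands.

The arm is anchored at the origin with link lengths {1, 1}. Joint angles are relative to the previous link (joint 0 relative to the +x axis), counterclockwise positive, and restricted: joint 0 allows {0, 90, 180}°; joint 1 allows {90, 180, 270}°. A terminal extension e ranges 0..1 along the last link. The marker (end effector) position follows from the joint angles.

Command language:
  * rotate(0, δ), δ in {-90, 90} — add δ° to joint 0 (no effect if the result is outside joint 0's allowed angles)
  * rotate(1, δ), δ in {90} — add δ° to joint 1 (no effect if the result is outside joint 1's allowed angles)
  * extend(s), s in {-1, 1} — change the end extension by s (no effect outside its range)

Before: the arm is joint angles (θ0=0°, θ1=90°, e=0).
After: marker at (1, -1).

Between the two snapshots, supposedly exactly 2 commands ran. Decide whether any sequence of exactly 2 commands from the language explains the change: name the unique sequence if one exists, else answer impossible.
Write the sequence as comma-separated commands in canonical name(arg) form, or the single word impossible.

rotate(1, 90), rotate(1, 90)

start: joint angles (θ0=0°, θ1=90°, e=0)
t=1 rotate(1, 90) ⇒ joint angles (θ0=0°, θ1=180°, e=0)
t=2 rotate(1, 90) ⇒ joint angles (θ0=0°, θ1=270°, e=0)
no other 2-command option fits: unique.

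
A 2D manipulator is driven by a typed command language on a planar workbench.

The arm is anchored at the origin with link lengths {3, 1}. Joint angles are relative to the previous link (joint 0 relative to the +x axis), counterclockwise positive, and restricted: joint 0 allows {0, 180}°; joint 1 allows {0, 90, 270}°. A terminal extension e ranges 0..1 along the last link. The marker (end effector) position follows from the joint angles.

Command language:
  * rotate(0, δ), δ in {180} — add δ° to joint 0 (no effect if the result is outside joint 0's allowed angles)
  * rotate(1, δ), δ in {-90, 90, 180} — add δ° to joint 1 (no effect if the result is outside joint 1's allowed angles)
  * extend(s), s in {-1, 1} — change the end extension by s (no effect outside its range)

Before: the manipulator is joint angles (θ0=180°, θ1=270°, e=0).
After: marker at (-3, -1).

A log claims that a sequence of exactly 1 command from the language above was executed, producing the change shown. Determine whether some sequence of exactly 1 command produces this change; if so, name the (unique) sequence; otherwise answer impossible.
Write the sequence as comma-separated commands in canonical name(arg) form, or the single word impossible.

rotate(1, 180)

t0: joint angles (θ0=180°, θ1=270°, e=0)
step 1 (rotate(1, 180)): joint angles (θ0=180°, θ1=90°, e=0)
no other 1-command option fits: unique.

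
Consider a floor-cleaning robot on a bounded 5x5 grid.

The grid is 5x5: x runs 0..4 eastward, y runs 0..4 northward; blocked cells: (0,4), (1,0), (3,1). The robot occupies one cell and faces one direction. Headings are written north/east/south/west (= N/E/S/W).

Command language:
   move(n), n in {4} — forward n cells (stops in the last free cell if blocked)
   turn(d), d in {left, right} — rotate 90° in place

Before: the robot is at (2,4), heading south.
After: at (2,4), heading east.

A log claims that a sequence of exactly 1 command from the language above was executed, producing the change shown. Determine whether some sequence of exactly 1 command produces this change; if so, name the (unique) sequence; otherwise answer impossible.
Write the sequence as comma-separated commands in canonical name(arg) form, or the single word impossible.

key: parked at (2,4) the whole time — nothing moves the robot
start: at (2,4), heading south
1. turn(left) → at (2,4), heading east
no other 1-command option fits: unique.

turn(left)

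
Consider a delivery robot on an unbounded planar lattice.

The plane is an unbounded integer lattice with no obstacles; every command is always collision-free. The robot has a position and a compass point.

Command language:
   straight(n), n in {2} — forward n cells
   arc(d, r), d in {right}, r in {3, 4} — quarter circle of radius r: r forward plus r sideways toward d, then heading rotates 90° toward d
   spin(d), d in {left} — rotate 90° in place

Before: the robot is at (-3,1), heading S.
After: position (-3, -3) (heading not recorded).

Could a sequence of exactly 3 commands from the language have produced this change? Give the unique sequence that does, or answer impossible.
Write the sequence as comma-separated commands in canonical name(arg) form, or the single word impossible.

key: running spin(left) before straight(2) would end elsewhere — order is forced
begin: at (-3,1), heading S
[1] after straight(2): at (-3,-1), heading S
[2] after straight(2): at (-3,-3), heading S
[3] after spin(left): at (-3,-3), heading E
no rival 3-sequence matches.

straight(2), straight(2), spin(left)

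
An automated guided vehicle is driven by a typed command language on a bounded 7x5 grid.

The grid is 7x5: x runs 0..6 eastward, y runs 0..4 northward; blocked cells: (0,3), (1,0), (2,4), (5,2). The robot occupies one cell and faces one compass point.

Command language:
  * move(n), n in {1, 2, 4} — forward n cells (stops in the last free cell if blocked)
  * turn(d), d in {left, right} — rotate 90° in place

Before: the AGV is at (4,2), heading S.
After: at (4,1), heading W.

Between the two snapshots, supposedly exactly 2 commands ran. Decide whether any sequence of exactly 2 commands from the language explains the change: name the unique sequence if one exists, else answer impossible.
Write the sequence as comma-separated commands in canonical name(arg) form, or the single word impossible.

move(1), turn(right)

key: order matters: swapping move(1) and turn(right) lands elsewhere
start: at (4,2), heading S
step 1 (move(1)): at (4,1), heading S
step 2 (turn(right)): at (4,1), heading W
no other 2-command option fits: unique.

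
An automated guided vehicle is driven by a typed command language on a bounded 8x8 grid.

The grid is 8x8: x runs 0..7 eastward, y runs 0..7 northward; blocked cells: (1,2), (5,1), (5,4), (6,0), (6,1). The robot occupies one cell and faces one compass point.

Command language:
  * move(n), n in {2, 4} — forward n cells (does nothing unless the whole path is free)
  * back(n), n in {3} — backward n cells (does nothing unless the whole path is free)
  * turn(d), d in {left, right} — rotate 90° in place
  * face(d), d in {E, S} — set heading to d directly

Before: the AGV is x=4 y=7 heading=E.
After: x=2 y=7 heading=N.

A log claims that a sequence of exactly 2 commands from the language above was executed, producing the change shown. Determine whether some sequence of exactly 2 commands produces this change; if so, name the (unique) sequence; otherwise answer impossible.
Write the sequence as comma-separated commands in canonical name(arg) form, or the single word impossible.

impossible

every 2-command combo misses the target.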